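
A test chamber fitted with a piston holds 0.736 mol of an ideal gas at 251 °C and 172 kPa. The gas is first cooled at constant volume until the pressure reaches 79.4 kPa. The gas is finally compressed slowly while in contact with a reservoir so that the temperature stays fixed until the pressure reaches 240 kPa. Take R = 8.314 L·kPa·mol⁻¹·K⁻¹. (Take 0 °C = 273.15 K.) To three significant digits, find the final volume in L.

V₃ ≈ 6.17 L

Convert: T₁ = 524.1 K.
From PV = nRT: V₁ = nRT₁/P₁ = 18.65 L.
V constant ⇒ P ∝ T: V₂ = V₁; T₂ = T₁·(P₂/P₁) = 242.0 K.
T constant ⇒ Boyle's law P V = const: T₃ = T₂; V₃ = V₂·(P₂/P₃) = 6.169 L.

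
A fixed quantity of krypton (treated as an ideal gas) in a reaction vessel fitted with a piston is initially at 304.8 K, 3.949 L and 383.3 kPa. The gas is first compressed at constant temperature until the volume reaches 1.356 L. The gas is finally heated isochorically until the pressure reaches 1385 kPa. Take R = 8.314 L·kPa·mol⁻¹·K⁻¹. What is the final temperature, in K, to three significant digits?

Isothermal, so P V is constant: T₂ = T₁; P₂ = P₁·(V₁/V₂) = 1116 kPa.
V constant ⇒ P ∝ T: V₃ = V₂; T₃ = T₂·(P₃/P₂) = 378.2 K.

T₃ ≈ 378 K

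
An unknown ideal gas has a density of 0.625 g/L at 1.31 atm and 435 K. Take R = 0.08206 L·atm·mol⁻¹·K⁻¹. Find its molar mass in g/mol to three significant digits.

M ≈ 17.0 g/mol

ρ = PM/(RT) ⇒ M = ρRT/P = (0.625 × 0.08206 × 435.0) / 1.31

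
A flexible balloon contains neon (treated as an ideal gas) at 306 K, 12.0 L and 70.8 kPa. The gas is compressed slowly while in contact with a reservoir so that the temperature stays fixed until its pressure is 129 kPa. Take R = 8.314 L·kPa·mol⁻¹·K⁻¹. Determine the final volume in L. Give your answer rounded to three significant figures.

V₂ ≈ 6.59 L

Isothermal, so P V is constant: T₂ = T₁; V₂ = V₁·(P₁/P₂) = 6.586 L.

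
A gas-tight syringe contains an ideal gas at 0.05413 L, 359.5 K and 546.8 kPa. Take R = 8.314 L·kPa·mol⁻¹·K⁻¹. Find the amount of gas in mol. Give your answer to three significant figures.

PV = nRT ⇒ n = PV/(RT) = (546.8 × 0.05413) / (8.314 × 359.5)

n ≈ 0.00990 mol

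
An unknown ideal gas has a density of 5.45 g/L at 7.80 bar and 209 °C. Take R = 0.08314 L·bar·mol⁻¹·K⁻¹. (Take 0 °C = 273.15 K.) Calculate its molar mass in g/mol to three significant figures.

ρ = PM/(RT) ⇒ M = ρRT/P = (5.45 × 0.08314 × 482.1) / 7.80

M ≈ 28.0 g/mol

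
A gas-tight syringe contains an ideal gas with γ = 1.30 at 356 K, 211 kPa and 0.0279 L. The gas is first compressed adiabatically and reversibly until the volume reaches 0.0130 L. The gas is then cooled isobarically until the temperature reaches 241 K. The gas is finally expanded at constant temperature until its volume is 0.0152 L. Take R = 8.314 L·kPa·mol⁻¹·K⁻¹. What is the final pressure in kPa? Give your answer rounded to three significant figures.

Adiabatic (γ = 1.30), T V^(γ−1) and P V^γ constant: T₂ = T₁·(V₁/V₂)^(γ−1) = 447.7 K; P₂ = P₁·(V₁/V₂)^γ = 569.4 kPa.
Isobaric, so V/T is constant: P₃ = P₂; V₃ = V₂·(T₃/T₂) = 0.006999 L.
T constant ⇒ Boyle's law P V = const: T₄ = T₃; P₄ = P₃·(V₃/V₄) = 262.2 kPa.

P₄ ≈ 262 kPa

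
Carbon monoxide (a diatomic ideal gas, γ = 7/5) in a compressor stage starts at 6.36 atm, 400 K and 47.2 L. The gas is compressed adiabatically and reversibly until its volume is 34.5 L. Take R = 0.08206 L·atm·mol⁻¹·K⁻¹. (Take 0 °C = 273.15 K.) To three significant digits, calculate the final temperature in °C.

Reversible adiabatic, γ = 7/5: T₂ = T₁·(V₁/V₂)^(γ−1) = 453.4 K; P₂ = P₁·(V₁/V₂)^γ = 9.863 atm.

T₂ ≈ 180 °C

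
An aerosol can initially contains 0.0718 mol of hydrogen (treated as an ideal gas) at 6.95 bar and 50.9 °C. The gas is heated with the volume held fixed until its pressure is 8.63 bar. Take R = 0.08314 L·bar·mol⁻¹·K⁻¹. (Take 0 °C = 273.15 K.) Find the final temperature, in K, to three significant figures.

T₂ ≈ 402 K

Convert: T₁ = 324.0 K.
From PV = nRT: V₁ = nRT₁/P₁ = 0.2783 L.
Isochoric, so P/T is constant: V₂ = V₁; T₂ = T₁·(P₂/P₁) = 402.4 K.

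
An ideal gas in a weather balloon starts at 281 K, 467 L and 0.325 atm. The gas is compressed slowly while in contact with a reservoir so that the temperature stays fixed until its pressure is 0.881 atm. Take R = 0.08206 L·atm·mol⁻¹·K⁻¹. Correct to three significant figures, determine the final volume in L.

V₂ ≈ 172 L

T constant ⇒ Boyle's law P V = const: T₂ = T₁; V₂ = V₁·(P₁/P₂) = 172.3 L.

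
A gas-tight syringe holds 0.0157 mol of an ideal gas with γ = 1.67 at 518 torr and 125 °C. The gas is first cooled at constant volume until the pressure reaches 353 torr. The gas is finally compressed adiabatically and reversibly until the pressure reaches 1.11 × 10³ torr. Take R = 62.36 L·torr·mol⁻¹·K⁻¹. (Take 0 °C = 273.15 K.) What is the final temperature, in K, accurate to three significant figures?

Convert: T₁ = 398.1 K.
From PV = nRT: V₁ = nRT₁/P₁ = 0.7525 L.
V constant ⇒ P ∝ T: V₂ = V₁; T₂ = T₁·(P₂/P₁) = 271.3 K.
Reversible adiabatic, γ = 1.67: T₃ = T₂·(P₃/P₂)^((γ−1)/γ) = 429.6 K; V₃ = V₂·(P₂/P₃)^(1/γ) = 0.3790 L.

T₃ ≈ 430 K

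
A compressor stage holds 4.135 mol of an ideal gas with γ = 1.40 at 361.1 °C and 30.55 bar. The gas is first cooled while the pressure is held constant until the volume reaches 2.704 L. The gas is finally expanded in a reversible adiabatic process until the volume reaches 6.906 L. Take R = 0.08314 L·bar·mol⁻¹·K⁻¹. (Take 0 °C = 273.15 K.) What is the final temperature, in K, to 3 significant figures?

Convert: T₁ = 634.2 K.
From PV = nRT: V₁ = nRT₁/P₁ = 7.137 L.
P constant ⇒ V ∝ T: P₂ = P₁; T₂ = T₁·(V₂/V₁) = 240.3 K.
Adiabatic (γ = 1.40), T V^(γ−1) and P V^γ constant: T₃ = T₂·(V₂/V₃)^(γ−1) = 165.1 K; P₃ = P₂·(V₂/V₃)^γ = 8.221 bar.

T₃ ≈ 165 K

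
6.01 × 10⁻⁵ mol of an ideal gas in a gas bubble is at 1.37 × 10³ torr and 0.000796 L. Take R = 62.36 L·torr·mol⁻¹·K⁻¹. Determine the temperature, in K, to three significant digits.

T ≈ 291 K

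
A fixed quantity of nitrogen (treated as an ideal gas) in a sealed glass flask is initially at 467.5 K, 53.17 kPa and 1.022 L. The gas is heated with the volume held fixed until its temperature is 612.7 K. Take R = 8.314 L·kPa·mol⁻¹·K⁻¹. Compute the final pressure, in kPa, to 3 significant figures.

P₂ ≈ 69.7 kPa

Isochoric, so P/T is constant: V₂ = V₁; P₂ = P₁·(T₂/T₁) = 69.68 kPa.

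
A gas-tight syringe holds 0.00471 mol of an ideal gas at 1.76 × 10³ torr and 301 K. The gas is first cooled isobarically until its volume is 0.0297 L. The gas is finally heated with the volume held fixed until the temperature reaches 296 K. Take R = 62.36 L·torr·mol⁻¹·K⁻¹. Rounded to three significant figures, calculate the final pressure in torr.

P₃ ≈ 2.93e+03 torr

From PV = nRT: V₁ = nRT₁/P₁ = 0.05023 L.
P constant ⇒ V ∝ T: P₂ = P₁; T₂ = T₁·(V₂/V₁) = 178.0 K.
V constant ⇒ P ∝ T: V₃ = V₂; P₃ = P₂·(T₃/T₂) = 2927 torr.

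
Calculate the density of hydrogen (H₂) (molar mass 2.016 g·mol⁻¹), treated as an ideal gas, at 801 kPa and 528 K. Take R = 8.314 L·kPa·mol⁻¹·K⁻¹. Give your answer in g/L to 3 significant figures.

ρ = PM/(RT) = (801 × 2.016) / (8.314 × 528.0)

ρ ≈ 0.368 g/L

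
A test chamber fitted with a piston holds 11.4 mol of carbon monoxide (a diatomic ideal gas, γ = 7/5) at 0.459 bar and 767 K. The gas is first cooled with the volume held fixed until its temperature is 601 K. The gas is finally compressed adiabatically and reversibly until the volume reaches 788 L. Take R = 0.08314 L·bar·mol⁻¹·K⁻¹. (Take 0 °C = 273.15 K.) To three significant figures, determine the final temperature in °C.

T₃ ≈ 521 °C

From PV = nRT: V₁ = nRT₁/P₁ = 1584 L.
Isochoric, so P/T is constant: V₂ = V₁; P₂ = P₁·(T₂/T₁) = 0.3597 bar.
Reversible adiabatic, γ = 7/5: T₃ = T₂·(V₂/V₃)^(γ−1) = 794.6 K; P₃ = P₂·(V₂/V₃)^γ = 0.9557 bar.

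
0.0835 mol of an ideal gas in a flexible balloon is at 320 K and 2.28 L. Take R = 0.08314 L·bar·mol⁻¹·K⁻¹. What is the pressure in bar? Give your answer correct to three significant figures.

P ≈ 0.974 bar

PV = nRT ⇒ P = nRT/V = (0.0835 × 0.08314 × 320) / 2.28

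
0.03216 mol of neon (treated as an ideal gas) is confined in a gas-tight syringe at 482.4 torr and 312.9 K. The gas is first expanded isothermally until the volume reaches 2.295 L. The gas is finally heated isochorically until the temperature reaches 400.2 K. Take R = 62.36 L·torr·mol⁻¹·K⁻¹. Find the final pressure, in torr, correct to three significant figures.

P₃ ≈ 350 torr

From PV = nRT: V₁ = nRT₁/P₁ = 1.301 L.
Isothermal, so P V is constant: T₂ = T₁; P₂ = P₁·(V₁/V₂) = 273.4 torr.
Isochoric, so P/T is constant: V₃ = V₂; P₃ = P₂·(T₃/T₂) = 349.7 torr.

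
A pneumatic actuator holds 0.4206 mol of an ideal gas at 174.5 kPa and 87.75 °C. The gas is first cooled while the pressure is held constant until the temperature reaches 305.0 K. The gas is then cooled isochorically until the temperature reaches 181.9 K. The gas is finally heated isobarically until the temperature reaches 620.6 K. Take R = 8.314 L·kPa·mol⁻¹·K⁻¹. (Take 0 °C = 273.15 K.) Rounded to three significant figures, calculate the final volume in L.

V₄ ≈ 20.9 L

Convert: T₁ = 360.9 K.
From PV = nRT: V₁ = nRT₁/P₁ = 7.232 L.
P constant ⇒ V ∝ T: P₂ = P₁; V₂ = V₁·(T₂/T₁) = 6.112 L.
V constant ⇒ P ∝ T: V₃ = V₂; P₃ = P₂·(T₃/T₂) = 104.1 kPa.
P constant ⇒ V ∝ T: P₄ = P₃; V₄ = V₃·(T₄/T₃) = 20.85 L.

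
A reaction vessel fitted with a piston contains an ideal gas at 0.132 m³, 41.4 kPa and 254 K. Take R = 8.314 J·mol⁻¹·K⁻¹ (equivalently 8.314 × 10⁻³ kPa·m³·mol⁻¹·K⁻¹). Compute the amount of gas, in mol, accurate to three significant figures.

n ≈ 2.59 mol

PV = nRT ⇒ n = PV/(RT) = (41.4 × 0.132) / (8.314 × 10⁻³ × 254)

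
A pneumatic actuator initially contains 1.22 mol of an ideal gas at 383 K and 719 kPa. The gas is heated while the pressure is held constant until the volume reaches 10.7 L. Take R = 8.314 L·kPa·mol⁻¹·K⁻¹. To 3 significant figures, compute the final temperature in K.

T₂ ≈ 758 K

From PV = nRT: V₁ = nRT₁/P₁ = 5.403 L.
Isobaric, so V/T is constant: P₂ = P₁; T₂ = T₁·(V₂/V₁) = 758.5 K.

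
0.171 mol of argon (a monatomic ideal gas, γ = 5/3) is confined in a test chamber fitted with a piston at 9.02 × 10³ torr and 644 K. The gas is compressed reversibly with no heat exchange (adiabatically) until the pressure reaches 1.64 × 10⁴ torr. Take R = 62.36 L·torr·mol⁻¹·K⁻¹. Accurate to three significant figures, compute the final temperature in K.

From PV = nRT: V₁ = nRT₁/P₁ = 0.7613 L.
Reversible adiabatic, γ = 5/3: T₂ = T₁·(P₂/P₁)^((γ−1)/γ) = 818.0 K; V₂ = V₁·(P₁/P₂)^(1/γ) = 0.5319 L.

T₂ ≈ 818 K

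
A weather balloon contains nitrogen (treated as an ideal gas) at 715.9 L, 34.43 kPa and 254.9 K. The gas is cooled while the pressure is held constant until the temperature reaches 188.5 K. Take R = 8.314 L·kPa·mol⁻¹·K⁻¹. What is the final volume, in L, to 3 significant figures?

V₂ ≈ 529 L

Isobaric, so V/T is constant: P₂ = P₁; V₂ = V₁·(T₂/T₁) = 529.4 L.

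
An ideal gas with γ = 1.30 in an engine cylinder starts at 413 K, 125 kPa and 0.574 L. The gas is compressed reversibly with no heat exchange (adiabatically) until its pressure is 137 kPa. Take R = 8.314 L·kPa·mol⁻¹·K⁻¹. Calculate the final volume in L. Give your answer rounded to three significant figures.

V₂ ≈ 0.535 L

Adiabatic (γ = 1.30), T V^(γ−1) and P V^γ constant: T₂ = T₁·(P₂/P₁)^((γ−1)/γ) = 421.8 K; V₂ = V₁·(P₁/P₂)^(1/γ) = 0.5349 L.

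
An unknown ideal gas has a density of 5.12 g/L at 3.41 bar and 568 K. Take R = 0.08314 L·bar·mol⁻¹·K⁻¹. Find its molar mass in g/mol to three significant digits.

ρ = PM/(RT) ⇒ M = ρRT/P = (5.12 × 0.08314 × 568.0) / 3.41

M ≈ 70.9 g/mol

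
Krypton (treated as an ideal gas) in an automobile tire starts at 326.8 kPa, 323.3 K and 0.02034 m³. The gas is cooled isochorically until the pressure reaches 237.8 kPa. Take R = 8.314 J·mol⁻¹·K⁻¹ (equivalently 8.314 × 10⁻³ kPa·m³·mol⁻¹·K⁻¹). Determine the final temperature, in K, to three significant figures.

T₂ ≈ 235 K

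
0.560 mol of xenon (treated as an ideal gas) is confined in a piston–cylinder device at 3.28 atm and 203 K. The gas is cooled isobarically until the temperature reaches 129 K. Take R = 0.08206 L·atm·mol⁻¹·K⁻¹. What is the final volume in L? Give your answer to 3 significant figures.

V₂ ≈ 1.81 L

From PV = nRT: V₁ = nRT₁/P₁ = 2.844 L.
Isobaric, so V/T is constant: P₂ = P₁; V₂ = V₁·(T₂/T₁) = 1.807 L.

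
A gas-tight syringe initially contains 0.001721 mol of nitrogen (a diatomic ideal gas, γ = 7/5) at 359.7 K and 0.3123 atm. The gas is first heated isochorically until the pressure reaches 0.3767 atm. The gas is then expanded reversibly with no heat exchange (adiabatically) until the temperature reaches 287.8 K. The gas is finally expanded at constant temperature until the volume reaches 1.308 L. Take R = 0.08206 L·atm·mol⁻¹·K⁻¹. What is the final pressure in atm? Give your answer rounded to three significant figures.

P₄ ≈ 0.0311 atm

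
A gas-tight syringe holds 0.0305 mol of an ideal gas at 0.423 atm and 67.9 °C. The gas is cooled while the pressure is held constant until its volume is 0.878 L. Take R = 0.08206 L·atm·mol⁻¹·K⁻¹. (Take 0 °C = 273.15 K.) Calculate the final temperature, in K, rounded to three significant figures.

Convert: T₁ = 341.0 K.
From PV = nRT: V₁ = nRT₁/P₁ = 2.018 L.
P constant ⇒ V ∝ T: P₂ = P₁; T₂ = T₁·(V₂/V₁) = 148.4 K.

T₂ ≈ 148 K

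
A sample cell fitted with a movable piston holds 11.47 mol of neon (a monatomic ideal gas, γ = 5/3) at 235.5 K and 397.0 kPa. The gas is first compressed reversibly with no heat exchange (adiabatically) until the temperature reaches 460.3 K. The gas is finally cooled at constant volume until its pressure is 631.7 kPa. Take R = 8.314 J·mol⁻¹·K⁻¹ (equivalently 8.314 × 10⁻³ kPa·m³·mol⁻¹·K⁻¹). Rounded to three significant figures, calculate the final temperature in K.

From PV = nRT: V₁ = nRT₁/P₁ = 0.05657 m³.
Adiabatic (γ = 5/3), T V^(γ−1) and P V^γ constant: P₂ = P₁·(T₂/T₁)^(γ/(γ−1)) = 2120 kPa; V₂ = V₁·(T₁/T₂)^(1/(γ−1)) = 0.02070 m³.
Isochoric, so P/T is constant: V₃ = V₂; T₃ = T₂·(P₃/P₂) = 137.1 K.

T₃ ≈ 137 K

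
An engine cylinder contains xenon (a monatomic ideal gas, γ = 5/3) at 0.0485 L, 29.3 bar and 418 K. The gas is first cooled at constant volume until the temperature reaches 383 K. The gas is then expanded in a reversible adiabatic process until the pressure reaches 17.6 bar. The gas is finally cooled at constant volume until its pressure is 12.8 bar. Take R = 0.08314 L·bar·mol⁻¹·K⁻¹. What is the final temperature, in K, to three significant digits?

V constant ⇒ P ∝ T: V₂ = V₁; P₂ = P₁·(T₂/T₁) = 26.85 bar.
Adiabatic (γ = 5/3), T V^(γ−1) and P V^γ constant: T₃ = T₂·(P₃/P₂)^((γ−1)/γ) = 323.5 K; V₃ = V₂·(P₂/P₃)^(1/γ) = 0.06248 L.
V constant ⇒ P ∝ T: V₄ = V₃; T₄ = T₃·(P₄/P₃) = 235.3 K.

T₄ ≈ 235 K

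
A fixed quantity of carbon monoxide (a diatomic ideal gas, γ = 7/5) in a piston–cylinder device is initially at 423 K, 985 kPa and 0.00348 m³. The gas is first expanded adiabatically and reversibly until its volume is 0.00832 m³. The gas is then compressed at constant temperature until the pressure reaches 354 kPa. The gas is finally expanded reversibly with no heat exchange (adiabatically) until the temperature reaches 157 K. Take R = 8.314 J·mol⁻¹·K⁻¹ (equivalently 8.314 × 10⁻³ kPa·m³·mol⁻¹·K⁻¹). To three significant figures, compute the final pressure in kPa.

P₄ ≈ 37.4 kPa

Adiabatic (γ = 7/5), T V^(γ−1) and P V^γ constant: T₂ = T₁·(V₁/V₂)^(γ−1) = 298.5 K; P₂ = P₁·(V₁/V₂)^γ = 290.7 kPa.
Isothermal, so P V is constant: T₃ = T₂; V₃ = V₂·(P₂/P₃) = 0.006833 m³.
Reversible adiabatic, γ = 7/5: P₄ = P₃·(T₄/T₃)^(γ/(γ−1)) = 37.36 kPa; V₄ = V₃·(T₃/T₄)^(1/(γ−1)) = 0.03405 m³.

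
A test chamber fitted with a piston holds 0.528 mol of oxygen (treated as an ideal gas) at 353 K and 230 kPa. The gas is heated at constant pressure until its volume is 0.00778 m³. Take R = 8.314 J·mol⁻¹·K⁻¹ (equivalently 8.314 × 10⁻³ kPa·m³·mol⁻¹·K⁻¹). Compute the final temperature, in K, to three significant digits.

From PV = nRT: V₁ = nRT₁/P₁ = 0.006737 m³.
P constant ⇒ V ∝ T: P₂ = P₁; T₂ = T₁·(V₂/V₁) = 407.6 K.

T₂ ≈ 408 K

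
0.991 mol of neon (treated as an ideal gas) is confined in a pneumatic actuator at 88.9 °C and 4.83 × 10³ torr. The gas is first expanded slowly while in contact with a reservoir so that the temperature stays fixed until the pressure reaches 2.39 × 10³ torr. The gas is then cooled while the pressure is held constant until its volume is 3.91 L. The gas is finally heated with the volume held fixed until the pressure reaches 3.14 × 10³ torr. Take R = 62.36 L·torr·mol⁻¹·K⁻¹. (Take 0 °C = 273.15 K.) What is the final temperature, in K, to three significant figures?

T₄ ≈ 199 K

Convert: T₁ = 362.0 K.
From PV = nRT: V₁ = nRT₁/P₁ = 4.632 L.
T constant ⇒ Boyle's law P V = const: T₂ = T₁; V₂ = V₁·(P₁/P₂) = 9.362 L.
Isobaric, so V/T is constant: P₃ = P₂; T₃ = T₂·(V₃/V₂) = 151.2 K.
Isochoric, so P/T is constant: V₄ = V₃; T₄ = T₃·(P₄/P₃) = 198.7 K.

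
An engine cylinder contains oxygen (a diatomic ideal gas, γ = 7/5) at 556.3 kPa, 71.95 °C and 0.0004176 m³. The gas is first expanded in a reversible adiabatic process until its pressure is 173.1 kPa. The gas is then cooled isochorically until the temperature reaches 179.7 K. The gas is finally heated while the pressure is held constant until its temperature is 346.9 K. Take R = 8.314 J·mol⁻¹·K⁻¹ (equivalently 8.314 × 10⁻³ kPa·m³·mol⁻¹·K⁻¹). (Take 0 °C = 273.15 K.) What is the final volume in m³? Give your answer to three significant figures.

V₄ ≈ 0.00186 m³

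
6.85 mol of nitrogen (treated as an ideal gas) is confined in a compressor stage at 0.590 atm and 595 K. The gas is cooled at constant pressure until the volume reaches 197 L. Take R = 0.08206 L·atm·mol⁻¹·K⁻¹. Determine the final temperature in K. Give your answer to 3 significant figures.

From PV = nRT: V₁ = nRT₁/P₁ = 566.9 L.
Isobaric, so V/T is constant: P₂ = P₁; T₂ = T₁·(V₂/V₁) = 206.8 K.

T₂ ≈ 207 K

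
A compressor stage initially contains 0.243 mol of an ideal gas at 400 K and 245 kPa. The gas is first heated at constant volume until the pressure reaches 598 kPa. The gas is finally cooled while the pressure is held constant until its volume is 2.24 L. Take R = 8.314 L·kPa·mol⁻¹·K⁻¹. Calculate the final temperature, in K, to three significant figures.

From PV = nRT: V₁ = nRT₁/P₁ = 3.298 L.
V constant ⇒ P ∝ T: V₂ = V₁; T₂ = T₁·(P₂/P₁) = 976.3 K.
P constant ⇒ V ∝ T: P₃ = P₂; T₃ = T₂·(V₃/V₂) = 663.0 K.

T₃ ≈ 663 K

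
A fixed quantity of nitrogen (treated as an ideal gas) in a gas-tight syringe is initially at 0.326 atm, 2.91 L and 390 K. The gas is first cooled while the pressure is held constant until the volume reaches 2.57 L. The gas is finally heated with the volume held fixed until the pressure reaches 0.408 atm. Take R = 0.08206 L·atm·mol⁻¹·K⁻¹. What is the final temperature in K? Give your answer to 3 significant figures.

T₃ ≈ 431 K

P constant ⇒ V ∝ T: P₂ = P₁; T₂ = T₁·(V₂/V₁) = 344.4 K.
V constant ⇒ P ∝ T: V₃ = V₂; T₃ = T₂·(P₃/P₂) = 431.1 K.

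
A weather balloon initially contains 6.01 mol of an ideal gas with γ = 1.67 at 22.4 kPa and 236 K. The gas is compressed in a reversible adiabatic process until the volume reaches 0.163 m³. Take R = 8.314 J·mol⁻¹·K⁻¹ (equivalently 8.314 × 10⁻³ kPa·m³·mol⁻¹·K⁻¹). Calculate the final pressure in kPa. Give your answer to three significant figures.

From PV = nRT: V₁ = nRT₁/P₁ = 0.5264 m³.
Adiabatic (γ = 1.67), T V^(γ−1) and P V^γ constant: T₂ = T₁·(V₁/V₂)^(γ−1) = 517.7 K; P₂ = P₁·(V₁/V₂)^γ = 158.7 kPa.

P₂ ≈ 159 kPa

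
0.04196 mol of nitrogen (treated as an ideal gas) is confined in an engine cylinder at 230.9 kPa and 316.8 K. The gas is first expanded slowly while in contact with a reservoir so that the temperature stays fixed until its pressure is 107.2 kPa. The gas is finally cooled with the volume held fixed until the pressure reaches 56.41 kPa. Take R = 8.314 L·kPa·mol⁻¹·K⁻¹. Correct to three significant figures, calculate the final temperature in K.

T₃ ≈ 167 K

From PV = nRT: V₁ = nRT₁/P₁ = 0.4786 L.
T constant ⇒ Boyle's law P V = const: T₂ = T₁; V₂ = V₁·(P₁/P₂) = 1.031 L.
Isochoric, so P/T is constant: V₃ = V₂; T₃ = T₂·(P₃/P₂) = 166.7 K.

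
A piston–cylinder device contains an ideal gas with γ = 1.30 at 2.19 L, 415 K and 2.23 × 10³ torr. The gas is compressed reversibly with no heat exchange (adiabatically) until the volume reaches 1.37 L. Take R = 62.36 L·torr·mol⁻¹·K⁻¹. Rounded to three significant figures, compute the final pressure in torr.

Reversible adiabatic, γ = 1.30: T₂ = T₁·(V₁/V₂)^(γ−1) = 477.7 K; P₂ = P₁·(V₁/V₂)^γ = 4103 torr.

P₂ ≈ 4.10e+03 torr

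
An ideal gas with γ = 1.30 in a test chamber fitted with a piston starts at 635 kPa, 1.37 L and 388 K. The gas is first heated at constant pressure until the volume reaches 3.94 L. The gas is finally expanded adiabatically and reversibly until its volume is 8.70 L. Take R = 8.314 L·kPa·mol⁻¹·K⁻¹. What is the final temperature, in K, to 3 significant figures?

Isobaric, so V/T is constant: P₂ = P₁; T₂ = T₁·(V₂/V₁) = 1116 K.
Reversible adiabatic, γ = 1.30: T₃ = T₂·(V₂/V₃)^(γ−1) = 879.8 K; P₃ = P₂·(V₂/V₃)^γ = 226.7 kPa.

T₃ ≈ 880 K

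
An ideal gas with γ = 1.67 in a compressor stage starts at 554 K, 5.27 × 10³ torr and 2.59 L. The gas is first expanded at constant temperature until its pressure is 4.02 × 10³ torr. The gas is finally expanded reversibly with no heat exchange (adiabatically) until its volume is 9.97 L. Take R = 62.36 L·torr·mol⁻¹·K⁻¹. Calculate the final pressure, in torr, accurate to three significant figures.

T constant ⇒ Boyle's law P V = const: T₂ = T₁; V₂ = V₁·(P₁/P₂) = 3.395 L.
Reversible adiabatic, γ = 1.67: T₃ = T₂·(V₂/V₃)^(γ−1) = 269.2 K; P₃ = P₂·(V₂/V₃)^γ = 665.2 torr.

P₃ ≈ 665 torr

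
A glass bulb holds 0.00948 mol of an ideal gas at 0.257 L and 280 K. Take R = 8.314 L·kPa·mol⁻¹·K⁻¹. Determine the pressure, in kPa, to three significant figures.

P ≈ 85.9 kPa

PV = nRT ⇒ P = nRT/V = (0.00948 × 8.314 × 280) / 0.257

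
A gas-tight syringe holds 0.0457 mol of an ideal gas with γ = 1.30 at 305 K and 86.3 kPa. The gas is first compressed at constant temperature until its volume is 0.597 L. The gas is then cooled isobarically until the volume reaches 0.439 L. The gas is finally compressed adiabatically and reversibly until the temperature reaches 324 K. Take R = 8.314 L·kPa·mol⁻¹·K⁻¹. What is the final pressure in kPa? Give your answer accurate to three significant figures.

P₄ ≈ 956 kPa

From PV = nRT: V₁ = nRT₁/P₁ = 1.343 L.
T constant ⇒ Boyle's law P V = const: T₂ = T₁; P₂ = P₁·(V₁/V₂) = 194.1 kPa.
Isobaric, so V/T is constant: P₃ = P₂; T₃ = T₂·(V₃/V₂) = 224.3 K.
Adiabatic (γ = 1.30), T V^(γ−1) and P V^γ constant: P₄ = P₃·(T₄/T₃)^(γ/(γ−1)) = 955.7 kPa; V₄ = V₃·(T₃/T₄)^(1/(γ−1)) = 0.1288 L.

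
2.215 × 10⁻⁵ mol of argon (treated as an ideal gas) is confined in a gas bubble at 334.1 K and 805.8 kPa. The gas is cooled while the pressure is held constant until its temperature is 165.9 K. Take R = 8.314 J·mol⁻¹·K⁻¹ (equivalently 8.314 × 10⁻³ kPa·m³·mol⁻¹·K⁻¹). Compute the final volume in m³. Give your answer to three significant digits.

V₂ ≈ 3.79e-08 m³

From PV = nRT: V₁ = nRT₁/P₁ = 7.635e-08 m³.
Isobaric, so V/T is constant: P₂ = P₁; V₂ = V₁·(T₂/T₁) = 3.791e-08 m³.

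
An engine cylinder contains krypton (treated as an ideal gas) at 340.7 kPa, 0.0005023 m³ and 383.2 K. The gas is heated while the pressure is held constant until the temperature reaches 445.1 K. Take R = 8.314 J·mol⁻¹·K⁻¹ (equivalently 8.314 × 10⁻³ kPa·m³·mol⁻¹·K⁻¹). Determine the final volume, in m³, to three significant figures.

P constant ⇒ V ∝ T: P₂ = P₁; V₂ = V₁·(T₂/T₁) = 0.0005834 m³.

V₂ ≈ 0.000583 m³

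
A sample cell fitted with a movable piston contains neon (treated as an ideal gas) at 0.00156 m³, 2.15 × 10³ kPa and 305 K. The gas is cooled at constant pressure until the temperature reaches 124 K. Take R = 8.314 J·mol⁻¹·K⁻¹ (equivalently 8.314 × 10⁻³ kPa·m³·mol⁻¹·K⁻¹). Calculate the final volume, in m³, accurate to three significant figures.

Isobaric, so V/T is constant: P₂ = P₁; V₂ = V₁·(T₂/T₁) = 0.0006342 m³.

V₂ ≈ 0.000634 m³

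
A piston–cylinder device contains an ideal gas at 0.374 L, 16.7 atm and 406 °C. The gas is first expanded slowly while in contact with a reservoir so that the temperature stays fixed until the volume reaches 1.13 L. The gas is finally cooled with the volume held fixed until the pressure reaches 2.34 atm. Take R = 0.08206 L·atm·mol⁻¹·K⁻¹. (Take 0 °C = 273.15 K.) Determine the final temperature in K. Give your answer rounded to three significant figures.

T₃ ≈ 288 K

Convert: T₁ = 679.1 K.
Isothermal, so P V is constant: T₂ = T₁; P₂ = P₁·(V₁/V₂) = 5.527 atm.
V constant ⇒ P ∝ T: V₃ = V₂; T₃ = T₂·(P₃/P₂) = 287.5 K.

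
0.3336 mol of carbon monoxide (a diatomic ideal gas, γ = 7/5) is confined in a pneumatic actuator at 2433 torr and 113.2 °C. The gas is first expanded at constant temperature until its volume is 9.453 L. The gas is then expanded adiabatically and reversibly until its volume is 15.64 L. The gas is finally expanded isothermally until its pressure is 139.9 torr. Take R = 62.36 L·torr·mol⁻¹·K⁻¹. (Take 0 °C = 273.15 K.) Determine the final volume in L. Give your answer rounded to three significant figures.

V₄ ≈ 47.0 L

Convert: T₁ = 386.3 K.
From PV = nRT: V₁ = nRT₁/P₁ = 3.303 L.
Isothermal, so P V is constant: T₂ = T₁; P₂ = P₁·(V₁/V₂) = 850.2 torr.
Adiabatic (γ = 7/5), T V^(γ−1) and P V^γ constant: T₃ = T₂·(V₂/V₃)^(γ−1) = 315.9 K; P₃ = P₂·(V₂/V₃)^γ = 420.2 torr.
Isothermal, so P V is constant: T₄ = T₃; V₄ = V₃·(P₃/P₄) = 46.97 L.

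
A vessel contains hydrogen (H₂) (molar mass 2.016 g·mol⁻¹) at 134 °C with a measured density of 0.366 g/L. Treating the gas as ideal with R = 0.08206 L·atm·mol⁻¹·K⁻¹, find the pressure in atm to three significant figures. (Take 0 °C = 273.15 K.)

ρ = PM/(RT) ⇒ P = ρRT/M = (0.366 × 0.08206 × 407.1) / 2.016

P ≈ 6.07 atm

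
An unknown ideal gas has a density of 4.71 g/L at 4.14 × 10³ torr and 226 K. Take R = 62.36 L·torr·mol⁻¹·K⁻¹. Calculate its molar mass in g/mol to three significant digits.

M ≈ 16.0 g/mol

ρ = PM/(RT) ⇒ M = ρRT/P = (4.71 × 62.36 × 226.0) / 4.14e+03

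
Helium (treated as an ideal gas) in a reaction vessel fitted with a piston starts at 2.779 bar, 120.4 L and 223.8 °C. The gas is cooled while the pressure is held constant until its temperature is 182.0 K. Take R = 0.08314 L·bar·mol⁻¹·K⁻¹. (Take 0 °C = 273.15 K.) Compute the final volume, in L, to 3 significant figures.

Convert: T₁ = 496.9 K.
P constant ⇒ V ∝ T: P₂ = P₁; V₂ = V₁·(T₂/T₁) = 44.09 L.

V₂ ≈ 44.1 L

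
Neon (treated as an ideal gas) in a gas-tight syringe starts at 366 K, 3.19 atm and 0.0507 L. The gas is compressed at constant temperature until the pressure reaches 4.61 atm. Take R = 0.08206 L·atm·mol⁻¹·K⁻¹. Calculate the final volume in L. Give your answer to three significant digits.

Isothermal, so P V is constant: T₂ = T₁; V₂ = V₁·(P₁/P₂) = 0.03508 L.

V₂ ≈ 0.0351 L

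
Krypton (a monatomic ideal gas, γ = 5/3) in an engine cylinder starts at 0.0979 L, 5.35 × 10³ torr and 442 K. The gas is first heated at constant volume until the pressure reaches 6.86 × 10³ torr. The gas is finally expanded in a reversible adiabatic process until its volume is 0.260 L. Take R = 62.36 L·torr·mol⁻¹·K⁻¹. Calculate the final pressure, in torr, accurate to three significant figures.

P₃ ≈ 1.35e+03 torr

V constant ⇒ P ∝ T: V₂ = V₁; T₂ = T₁·(P₂/P₁) = 566.8 K.
Reversible adiabatic, γ = 5/3: T₃ = T₂·(V₂/V₃)^(γ−1) = 295.5 K; P₃ = P₂·(V₂/V₃)^γ = 1347 torr.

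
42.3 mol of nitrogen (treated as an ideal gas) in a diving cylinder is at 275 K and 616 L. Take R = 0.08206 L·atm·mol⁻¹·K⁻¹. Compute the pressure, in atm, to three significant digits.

P ≈ 1.55 atm

PV = nRT ⇒ P = nRT/V = (42.3 × 0.08206 × 275) / 616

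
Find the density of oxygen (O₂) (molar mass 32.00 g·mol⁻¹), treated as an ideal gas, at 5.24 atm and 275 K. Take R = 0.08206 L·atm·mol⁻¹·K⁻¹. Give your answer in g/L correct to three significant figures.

ρ ≈ 7.43 g/L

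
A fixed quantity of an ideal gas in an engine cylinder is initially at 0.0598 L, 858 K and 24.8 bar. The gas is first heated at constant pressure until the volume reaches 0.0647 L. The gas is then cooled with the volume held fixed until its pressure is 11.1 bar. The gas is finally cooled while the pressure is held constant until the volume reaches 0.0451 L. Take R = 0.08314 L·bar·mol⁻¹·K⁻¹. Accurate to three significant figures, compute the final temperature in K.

T₄ ≈ 290 K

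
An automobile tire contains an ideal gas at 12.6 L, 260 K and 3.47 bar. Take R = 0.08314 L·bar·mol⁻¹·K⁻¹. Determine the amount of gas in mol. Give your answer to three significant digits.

n ≈ 2.02 mol

PV = nRT ⇒ n = PV/(RT) = (3.47 × 12.6) / (0.08314 × 260)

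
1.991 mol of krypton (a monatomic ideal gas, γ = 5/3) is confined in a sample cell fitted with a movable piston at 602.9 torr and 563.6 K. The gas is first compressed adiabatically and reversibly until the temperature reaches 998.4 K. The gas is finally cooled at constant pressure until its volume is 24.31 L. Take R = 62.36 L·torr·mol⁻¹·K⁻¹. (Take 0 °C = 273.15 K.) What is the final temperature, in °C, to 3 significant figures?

From PV = nRT: V₁ = nRT₁/P₁ = 116.1 L.
Adiabatic (γ = 5/3), T V^(γ−1) and P V^γ constant: P₂ = P₁·(T₂/T₁)^(γ/(γ−1)) = 2518 torr; V₂ = V₁·(T₁/T₂)^(1/(γ−1)) = 49.23 L.
P constant ⇒ V ∝ T: P₃ = P₂; T₃ = T₂·(V₃/V₂) = 493.0 K.

T₃ ≈ 220 °C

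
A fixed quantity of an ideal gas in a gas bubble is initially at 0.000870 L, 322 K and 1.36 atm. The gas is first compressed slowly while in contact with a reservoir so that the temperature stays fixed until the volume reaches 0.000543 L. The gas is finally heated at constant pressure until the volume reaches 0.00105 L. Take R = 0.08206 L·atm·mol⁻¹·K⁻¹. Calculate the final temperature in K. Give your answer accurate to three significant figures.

T₃ ≈ 623 K

T constant ⇒ Boyle's law P V = const: T₂ = T₁; P₂ = P₁·(V₁/V₂) = 2.179 atm.
P constant ⇒ V ∝ T: P₃ = P₂; T₃ = T₂·(V₃/V₂) = 622.7 K.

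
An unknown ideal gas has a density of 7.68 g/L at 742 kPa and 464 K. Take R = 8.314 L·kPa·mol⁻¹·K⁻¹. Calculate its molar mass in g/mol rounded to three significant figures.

M ≈ 39.9 g/mol

ρ = PM/(RT) ⇒ M = ρRT/P = (7.68 × 8.314 × 464.0) / 742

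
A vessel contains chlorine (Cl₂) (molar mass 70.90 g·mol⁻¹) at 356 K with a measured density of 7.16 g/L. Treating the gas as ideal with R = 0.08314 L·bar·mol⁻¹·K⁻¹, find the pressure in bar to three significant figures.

P ≈ 2.99 bar

ρ = PM/(RT) ⇒ P = ρRT/M = (7.16 × 0.08314 × 356.0) / 70.90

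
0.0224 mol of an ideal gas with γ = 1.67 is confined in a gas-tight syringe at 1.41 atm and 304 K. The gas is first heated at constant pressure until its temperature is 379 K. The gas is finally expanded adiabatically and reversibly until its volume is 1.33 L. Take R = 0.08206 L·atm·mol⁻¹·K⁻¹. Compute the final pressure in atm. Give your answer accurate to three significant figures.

From PV = nRT: V₁ = nRT₁/P₁ = 0.3963 L.
P constant ⇒ V ∝ T: P₂ = P₁; V₂ = V₁·(T₂/T₁) = 0.4941 L.
Adiabatic (γ = 1.67), T V^(γ−1) and P V^γ constant: T₃ = T₂·(V₂/V₃)^(γ−1) = 195.2 K; P₃ = P₂·(V₂/V₃)^γ = 0.2698 atm.

P₃ ≈ 0.270 atm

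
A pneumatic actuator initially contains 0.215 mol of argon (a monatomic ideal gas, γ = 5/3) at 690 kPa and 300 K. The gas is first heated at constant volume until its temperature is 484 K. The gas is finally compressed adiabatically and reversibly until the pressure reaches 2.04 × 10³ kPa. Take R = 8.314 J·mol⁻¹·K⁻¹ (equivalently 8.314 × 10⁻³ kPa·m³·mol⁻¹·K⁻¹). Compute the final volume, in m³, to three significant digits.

V₃ ≈ 0.000540 m³

From PV = nRT: V₁ = nRT₁/P₁ = 0.0007772 m³.
V constant ⇒ P ∝ T: V₂ = V₁; P₂ = P₁·(T₂/T₁) = 1113 kPa.
Reversible adiabatic, γ = 5/3: T₃ = T₂·(P₃/P₂)^((γ−1)/γ) = 616.7 K; V₃ = V₂·(P₂/P₃)^(1/γ) = 0.0005404 m³.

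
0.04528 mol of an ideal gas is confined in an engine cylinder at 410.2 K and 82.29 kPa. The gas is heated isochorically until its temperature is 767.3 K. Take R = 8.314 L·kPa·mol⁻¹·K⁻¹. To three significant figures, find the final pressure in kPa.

P₂ ≈ 154 kPa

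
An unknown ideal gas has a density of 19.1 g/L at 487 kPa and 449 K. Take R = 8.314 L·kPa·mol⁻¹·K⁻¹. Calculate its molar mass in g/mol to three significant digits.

ρ = PM/(RT) ⇒ M = ρRT/P = (19.1 × 8.314 × 449.0) / 487

M ≈ 146 g/mol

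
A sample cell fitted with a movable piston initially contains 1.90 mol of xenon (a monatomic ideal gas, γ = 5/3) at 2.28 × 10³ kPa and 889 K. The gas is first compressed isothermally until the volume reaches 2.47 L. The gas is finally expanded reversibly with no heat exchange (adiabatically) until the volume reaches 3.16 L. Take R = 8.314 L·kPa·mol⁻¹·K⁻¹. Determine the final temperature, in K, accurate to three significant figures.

T₃ ≈ 754 K

From PV = nRT: V₁ = nRT₁/P₁ = 6.159 L.
Isothermal, so P V is constant: T₂ = T₁; P₂ = P₁·(V₁/V₂) = 5685 kPa.
Adiabatic (γ = 5/3), T V^(γ−1) and P V^γ constant: T₃ = T₂·(V₂/V₃)^(γ−1) = 754.4 K; P₃ = P₂·(V₂/V₃)^γ = 3771 kPa.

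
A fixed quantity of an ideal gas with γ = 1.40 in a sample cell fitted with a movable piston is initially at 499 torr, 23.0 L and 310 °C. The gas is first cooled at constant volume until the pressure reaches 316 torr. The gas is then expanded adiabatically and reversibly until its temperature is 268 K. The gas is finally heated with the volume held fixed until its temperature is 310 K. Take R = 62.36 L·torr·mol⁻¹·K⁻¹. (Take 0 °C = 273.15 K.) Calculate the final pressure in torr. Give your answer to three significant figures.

P₄ ≈ 119 torr

Convert: T₁ = 583.1 K.
Isochoric, so P/T is constant: V₂ = V₁; T₂ = T₁·(P₂/P₁) = 369.3 K.
Reversible adiabatic, γ = 1.40: P₃ = P₂·(T₃/T₂)^(γ/(γ−1)) = 102.9 torr; V₃ = V₂·(T₂/T₃)^(1/(γ−1)) = 51.26 L.
Isochoric, so P/T is constant: V₄ = V₃; P₄ = P₃·(T₄/T₃) = 119.0 torr.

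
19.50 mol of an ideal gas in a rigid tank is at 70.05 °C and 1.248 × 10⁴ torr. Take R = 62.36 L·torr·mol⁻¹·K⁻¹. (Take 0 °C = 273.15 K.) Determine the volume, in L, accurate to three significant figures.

V ≈ 33.4 L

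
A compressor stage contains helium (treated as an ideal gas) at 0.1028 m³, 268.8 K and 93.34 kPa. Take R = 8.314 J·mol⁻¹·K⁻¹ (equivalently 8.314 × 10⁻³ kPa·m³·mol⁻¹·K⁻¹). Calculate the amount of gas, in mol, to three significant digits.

PV = nRT ⇒ n = PV/(RT) = (93.34 × 0.1028) / (8.314 × 10⁻³ × 268.8)

n ≈ 4.29 mol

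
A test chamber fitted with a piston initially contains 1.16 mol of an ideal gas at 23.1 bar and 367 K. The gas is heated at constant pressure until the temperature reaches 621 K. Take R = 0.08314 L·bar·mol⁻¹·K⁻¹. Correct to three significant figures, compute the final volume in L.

From PV = nRT: V₁ = nRT₁/P₁ = 1.532 L.
Isobaric, so V/T is constant: P₂ = P₁; V₂ = V₁·(T₂/T₁) = 2.593 L.

V₂ ≈ 2.59 L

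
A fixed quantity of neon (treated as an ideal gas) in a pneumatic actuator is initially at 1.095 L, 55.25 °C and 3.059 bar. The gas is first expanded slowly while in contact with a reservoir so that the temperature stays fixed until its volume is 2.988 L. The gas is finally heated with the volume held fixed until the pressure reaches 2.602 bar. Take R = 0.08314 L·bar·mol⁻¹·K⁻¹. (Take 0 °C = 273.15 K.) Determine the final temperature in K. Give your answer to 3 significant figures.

Convert: T₁ = 328.4 K.
Isothermal, so P V is constant: T₂ = T₁; P₂ = P₁·(V₁/V₂) = 1.121 bar.
V constant ⇒ P ∝ T: V₃ = V₂; T₃ = T₂·(P₃/P₂) = 762.3 K.

T₃ ≈ 762 K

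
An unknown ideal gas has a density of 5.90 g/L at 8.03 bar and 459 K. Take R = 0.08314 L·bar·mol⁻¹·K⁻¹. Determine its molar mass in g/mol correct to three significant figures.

ρ = PM/(RT) ⇒ M = ρRT/P = (5.90 × 0.08314 × 459.0) / 8.03

M ≈ 28.0 g/mol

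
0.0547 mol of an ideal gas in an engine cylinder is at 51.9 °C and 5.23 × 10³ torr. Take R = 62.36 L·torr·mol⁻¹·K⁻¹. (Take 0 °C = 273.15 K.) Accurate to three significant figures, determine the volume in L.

Convert: T = 325.05 K.
PV = nRT ⇒ V = nRT/P = (0.0547 × 62.36 × 325.05) / 5.23e+03

V ≈ 0.212 L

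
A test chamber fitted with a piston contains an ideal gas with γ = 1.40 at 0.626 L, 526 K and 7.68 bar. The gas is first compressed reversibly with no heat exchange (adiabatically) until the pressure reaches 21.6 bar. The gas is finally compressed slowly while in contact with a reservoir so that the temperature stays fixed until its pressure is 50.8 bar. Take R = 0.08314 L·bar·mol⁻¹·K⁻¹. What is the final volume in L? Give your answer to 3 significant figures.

V₃ ≈ 0.127 L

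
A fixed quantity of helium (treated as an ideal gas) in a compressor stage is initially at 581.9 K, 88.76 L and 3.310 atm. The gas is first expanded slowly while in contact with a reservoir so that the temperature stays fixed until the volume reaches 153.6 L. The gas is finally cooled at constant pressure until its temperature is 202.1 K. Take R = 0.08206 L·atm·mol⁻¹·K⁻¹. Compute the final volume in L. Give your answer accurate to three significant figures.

V₃ ≈ 53.3 L

Isothermal, so P V is constant: T₂ = T₁; P₂ = P₁·(V₁/V₂) = 1.913 atm.
P constant ⇒ V ∝ T: P₃ = P₂; V₃ = V₂·(T₃/T₂) = 53.35 L.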